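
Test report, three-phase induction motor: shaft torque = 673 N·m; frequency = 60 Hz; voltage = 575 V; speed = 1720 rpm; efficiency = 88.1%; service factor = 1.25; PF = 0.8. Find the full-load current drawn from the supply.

ω = 2π×1720/60 = 180.1 rad/s; P_out = τω = 673 × 180.1 = 121207 W
P_in = P_out / η = 121207 / 0.881 = 137579 W
I_L = P_in / (√3·V_L·cosφ) = 137579 / (1.732 × 575 × 0.8) = 173 A

173 A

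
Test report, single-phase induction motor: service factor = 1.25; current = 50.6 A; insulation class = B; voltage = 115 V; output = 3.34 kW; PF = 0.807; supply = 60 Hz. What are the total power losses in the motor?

1.36 kW

P_in = V·I·cosφ = 115×50.6×0.807 = 4696 W
P_out = 3340 W
Losses = P_in − P_out = 4696 − 3340 = 1356 W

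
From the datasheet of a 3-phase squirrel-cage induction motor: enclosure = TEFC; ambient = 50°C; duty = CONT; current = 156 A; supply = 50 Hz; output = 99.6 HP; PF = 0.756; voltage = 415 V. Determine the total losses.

10.5 kW

P_in = √3·V·I·cosφ = 1.732×415×156×0.756 = 84770 W
P_out = 99.6×746 = 74302 W
Losses = P_in − P_out = 84770 − 74302 = 10468 W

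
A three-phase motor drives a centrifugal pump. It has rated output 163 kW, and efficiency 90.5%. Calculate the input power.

P_out = 163000 W
P_in = P_out/η = 163000/0.905 = 180110 W = 180 kW

180 kW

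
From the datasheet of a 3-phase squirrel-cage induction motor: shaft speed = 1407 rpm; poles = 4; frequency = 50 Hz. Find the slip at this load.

n_s = 120f/p = 120×50/4 = 1500 rpm
s = (n_s − n)/n_s = (1500 − 1407)/1500 = 0.0620

6.20 %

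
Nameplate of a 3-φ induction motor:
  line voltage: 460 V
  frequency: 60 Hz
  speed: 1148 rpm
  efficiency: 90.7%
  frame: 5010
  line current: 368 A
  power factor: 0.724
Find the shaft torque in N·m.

1600 N·m

P_in = √3·V·I·cosφ = 1.732 × 460 × 368 × 0.724 = 212272 W
P_out = η·P_in = 0.907 × 212272 = 192531 W
n = 1148 rpm
ω = 2π×1148/60 = 120.2 rad/s
τ = P_out/ω = 192531/120.2 = 1600 N·m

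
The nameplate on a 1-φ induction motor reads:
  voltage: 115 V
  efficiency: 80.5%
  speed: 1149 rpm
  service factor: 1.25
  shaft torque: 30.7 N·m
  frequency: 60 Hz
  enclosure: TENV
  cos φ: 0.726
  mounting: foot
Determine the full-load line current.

55 A

ω = 2π×1149/60 = 120.3 rad/s; P_out = τω = 30.7 × 120.3 = 3693 W
P_in = P_out / η = 3693 / 0.805 = 4588 W
I = P_in / (V·cosφ) = 4588 / (115 × 0.726) = 55 A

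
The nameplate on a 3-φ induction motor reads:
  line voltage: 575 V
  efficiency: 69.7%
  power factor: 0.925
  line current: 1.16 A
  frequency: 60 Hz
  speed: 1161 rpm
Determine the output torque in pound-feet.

P_in = √3·V·I·cosφ = 1.732 × 575 × 1.16 × 0.925 = 1069 W
P_out = η·P_in = 0.697 × 1069 = 745 W
n = 1161 rpm
ω = 2π×1161/60 = 121.6 rad/s
τ = P_out/ω = 745/121.6 = 6.127 N·m
In lb·ft: 6.127/1.356 = 4.52 lb·ft

4.52 lb·ft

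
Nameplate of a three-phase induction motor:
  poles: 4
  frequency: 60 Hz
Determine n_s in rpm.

1800 rpm

n_s = 120f/p = 120×60/4 = 1800 rpm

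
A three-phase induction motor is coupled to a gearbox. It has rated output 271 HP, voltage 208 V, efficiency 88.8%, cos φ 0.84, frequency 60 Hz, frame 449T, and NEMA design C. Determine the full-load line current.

752 A

P_out = 271 × 746 = 202166 W
P_in = P_out / η = 202166 / 0.888 = 227664 W
I_L = P_in / (√3·V_L·cosφ) = 227664 / (1.732 × 208 × 0.84) = 752 A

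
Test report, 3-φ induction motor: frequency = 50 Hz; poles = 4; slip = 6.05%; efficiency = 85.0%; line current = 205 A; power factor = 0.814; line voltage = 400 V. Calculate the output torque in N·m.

P_in = √3·V·I·cosφ = 1.732 × 400 × 205 × 0.814 = 115608 W
P_out = η·P_in = 0.85 × 115608 = 98267 W
n_s = 120×50/4 = 1500 rpm; n = 1500×(1−0.0605) = 1409 rpm
ω = 2π×1409/60 = 147.6 rad/s
τ = P_out/ω = 98267/147.6 = 666 N·m

666 N·m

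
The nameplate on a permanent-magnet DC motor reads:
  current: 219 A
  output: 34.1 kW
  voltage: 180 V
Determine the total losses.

P_in = V·I = 180×219 = 39420 W
P_out = 34100 W
Losses = P_in − P_out = 39420 − 34100 = 5320 W

5.32 kW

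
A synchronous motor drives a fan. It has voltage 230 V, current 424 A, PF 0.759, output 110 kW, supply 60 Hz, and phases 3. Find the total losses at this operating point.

P_in = √3·V·I·cosφ = 1.732×230×424×0.759 = 128199 W
P_out = 110000 W
Losses = P_in − P_out = 128199 − 110000 = 18199 W

18.2 kW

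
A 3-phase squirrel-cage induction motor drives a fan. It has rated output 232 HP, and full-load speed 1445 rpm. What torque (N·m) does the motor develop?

1140 N·m

P_out = 232 × 746 = 173072 W
ω = 2π × 1445/60 = 151.3 rad/s
τ = P_out/ω = 173072/151.3 = 1140 N·m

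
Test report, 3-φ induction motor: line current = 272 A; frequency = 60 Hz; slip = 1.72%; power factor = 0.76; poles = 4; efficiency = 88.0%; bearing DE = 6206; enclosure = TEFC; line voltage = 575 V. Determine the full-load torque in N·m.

978 N·m

P_in = √3·V·I·cosφ = 1.732 × 575 × 272 × 0.76 = 205872 W
P_out = η·P_in = 0.88 × 205872 = 181167 W
n_s = 120×60/4 = 1800 rpm; n = 1800×(1−0.0172) = 1769 rpm
ω = 2π×1769/60 = 185.2 rad/s
τ = P_out/ω = 181167/185.2 = 978 N·m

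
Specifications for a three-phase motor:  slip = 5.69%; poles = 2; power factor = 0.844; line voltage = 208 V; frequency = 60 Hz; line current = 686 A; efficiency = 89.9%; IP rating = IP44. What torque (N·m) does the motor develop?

527 N·m

P_in = √3·V·I·cosφ = 1.732 × 208 × 686 × 0.844 = 208582 W
P_out = η·P_in = 0.899 × 208582 = 187515 W
n_s = 120×60/2 = 3600 rpm; n = 3600×(1−0.0569) = 3395 rpm
ω = 2π×3395/60 = 355.5 rad/s
τ = P_out/ω = 187515/355.5 = 527 N·m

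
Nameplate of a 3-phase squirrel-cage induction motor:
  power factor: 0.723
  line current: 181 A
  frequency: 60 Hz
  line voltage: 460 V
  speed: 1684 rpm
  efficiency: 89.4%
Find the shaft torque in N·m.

P_in = √3·V·I·cosφ = 1.732 × 460 × 181 × 0.723 = 104261 W
P_out = η·P_in = 0.894 × 104261 = 93209 W
n = 1684 rpm
ω = 2π×1684/60 = 176.3 rad/s
τ = P_out/ω = 93209/176.3 = 529 N·m

529 N·m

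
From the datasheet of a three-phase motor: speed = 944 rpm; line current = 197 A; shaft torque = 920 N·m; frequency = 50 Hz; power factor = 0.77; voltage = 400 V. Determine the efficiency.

86.5 %

ω = 2π × 944/60 = 98.86 rad/s; P_out = τω = 920 × 98.86 = 90951 W
P_in = √3·V_L·I_L·cosφ = 1.732 × 400 × 197 × 0.77 = 105091 W
η = P_out / P_in = 90951 / 105091 = 0.865 = 86.5%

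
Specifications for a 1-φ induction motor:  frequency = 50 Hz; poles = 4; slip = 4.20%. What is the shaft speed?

1437 rpm

n_s = 120f/p = 120×50/4 = 1500 rpm
n = n_s(1 − s) = 1500 × (1 − 0.042) = 1437 rpm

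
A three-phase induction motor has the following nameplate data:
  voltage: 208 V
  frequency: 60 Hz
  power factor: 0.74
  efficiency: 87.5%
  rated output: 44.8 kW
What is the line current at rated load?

P_out = 44.8 kW = 44800 W
P_in = P_out / η = 44800 / 0.875 = 51200 W
I_L = P_in / (√3·V_L·cosφ) = 51200 / (1.732 × 208 × 0.74) = 192 A

192 A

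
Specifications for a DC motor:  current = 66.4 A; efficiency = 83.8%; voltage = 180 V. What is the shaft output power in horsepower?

13.4 HP

P_in = V·I = 180 × 66.4 = 11952 W
P_out = η·P_in = 0.838 × 11952 = 10016 W
= 10016/746 = 13.4 HP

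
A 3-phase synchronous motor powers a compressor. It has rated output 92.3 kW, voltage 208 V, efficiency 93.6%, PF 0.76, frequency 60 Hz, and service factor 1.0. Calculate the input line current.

P_out = 92.3 kW = 92300 W
P_in = P_out / η = 92300 / 0.936 = 98611 W
I_L = P_in / (√3·V_L·cosφ) = 98611 / (1.732 × 208 × 0.76) = 360 A

360 A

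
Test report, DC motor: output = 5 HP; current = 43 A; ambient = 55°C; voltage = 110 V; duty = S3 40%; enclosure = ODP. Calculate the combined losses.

1000 W

P_in = V·I = 110×43 = 4730 W
P_out = 5×746 = 3730 W
Losses = P_in − P_out = 4730 − 3730 = 1000 W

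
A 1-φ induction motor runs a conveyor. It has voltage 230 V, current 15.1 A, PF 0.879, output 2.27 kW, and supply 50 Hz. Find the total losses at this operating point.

783 W

P_in = V·I·cosφ = 230×15.1×0.879 = 3053 W
P_out = 2270 W
Losses = P_in − P_out = 3053 − 2270 = 783 W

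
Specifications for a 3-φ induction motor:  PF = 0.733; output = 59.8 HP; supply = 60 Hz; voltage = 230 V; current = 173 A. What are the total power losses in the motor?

P_in = √3·V·I·cosφ = 1.732×230×173×0.733 = 50516 W
P_out = 59.8×746 = 44611 W
Losses = P_in − P_out = 50516 − 44611 = 5905 W

5.91 kW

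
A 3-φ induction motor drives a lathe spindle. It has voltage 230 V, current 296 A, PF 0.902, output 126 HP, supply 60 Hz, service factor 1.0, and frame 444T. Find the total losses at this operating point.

P_in = √3·V·I·cosφ = 1.732×230×296×0.902 = 106359 W
P_out = 126×746 = 93996 W
Losses = P_in − P_out = 106359 − 93996 = 12363 W

12.4 kW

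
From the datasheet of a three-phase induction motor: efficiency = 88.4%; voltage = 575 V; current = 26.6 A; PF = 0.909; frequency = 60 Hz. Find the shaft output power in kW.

21.3 kW

P_in = √3·V·I·cosφ = 1.732 × 575 × 26.6 × 0.909 = 24080 W
P_out = η·P_in = 0.884 × 24080 = 21287 W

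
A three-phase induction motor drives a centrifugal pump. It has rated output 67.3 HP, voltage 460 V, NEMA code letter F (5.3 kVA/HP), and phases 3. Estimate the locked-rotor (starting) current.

S_LR = 5.3 × 67.3 = 356.69 kVA
I_LR = S_LR/(√3·V_L) = 356690/(1.732×460) = 448 A

448 A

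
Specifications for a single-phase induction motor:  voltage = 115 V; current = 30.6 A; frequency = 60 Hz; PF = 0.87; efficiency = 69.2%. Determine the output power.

P_in = V·I·cosφ = 115 × 30.6 × 0.87 = 3062 W
P_out = η·P_in = 0.692 × 3062 = 2119 W

2.12 kW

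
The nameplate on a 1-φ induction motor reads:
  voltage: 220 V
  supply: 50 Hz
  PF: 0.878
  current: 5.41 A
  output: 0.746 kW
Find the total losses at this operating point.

299 W

P_in = V·I·cosφ = 220×5.41×0.878 = 1045 W
P_out = 746 W
Losses = P_in − P_out = 1045 − 746 = 299 W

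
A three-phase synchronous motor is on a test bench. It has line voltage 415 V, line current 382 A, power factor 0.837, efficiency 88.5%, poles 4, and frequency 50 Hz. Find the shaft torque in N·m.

P_in = √3·V·I·cosφ = 1.732 × 415 × 382 × 0.837 = 229818 W
P_out = η·P_in = 0.885 × 229818 = 203389 W
n = n_s = 120×50/4 = 1500 rpm (synchronous)
ω = 2π×1500/60 = 157.1 rad/s
τ = P_out/ω = 203389/157.1 = 1290 N·m

1290 N·m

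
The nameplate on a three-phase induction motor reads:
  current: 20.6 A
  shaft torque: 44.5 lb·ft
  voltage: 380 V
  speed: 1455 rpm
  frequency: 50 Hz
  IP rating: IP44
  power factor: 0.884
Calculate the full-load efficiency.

τ = 44.5 lb·ft × 1.356 = 60.34 N·m
ω = 2π × 1455/60 = 152.4 rad/s; P_out = τω = 60.34 × 152.4 = 9196 W
P_in = √3·V_L·I_L·cosφ = 1.732 × 380 × 20.6 × 0.884 = 11985 W
η = P_out / P_in = 9196 / 11985 = 0.767 = 76.7%

76.7 %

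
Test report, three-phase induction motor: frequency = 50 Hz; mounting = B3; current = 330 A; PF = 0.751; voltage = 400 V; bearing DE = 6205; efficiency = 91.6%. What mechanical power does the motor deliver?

P_in = √3·V·I·cosφ = 1.732 × 400 × 330 × 0.751 = 171697 W
P_out = η·P_in = 0.916 × 171697 = 157274 W

157 kW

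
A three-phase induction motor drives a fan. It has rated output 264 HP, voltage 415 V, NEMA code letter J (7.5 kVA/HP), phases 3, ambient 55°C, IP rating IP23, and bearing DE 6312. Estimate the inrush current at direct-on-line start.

S_LR = 7.5 × 264 = 1980 kVA
I_LR = S_LR/(√3·V_L) = 1980000/(1.732×415) = 2750 A

2750 A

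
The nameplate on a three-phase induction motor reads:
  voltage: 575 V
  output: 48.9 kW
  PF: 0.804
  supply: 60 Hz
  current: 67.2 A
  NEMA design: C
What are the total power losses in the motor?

4.91 kW

P_in = √3·V·I·cosφ = 1.732×575×67.2×0.804 = 53807 W
P_out = 48900 W
Losses = P_in − P_out = 53807 − 48900 = 4907 W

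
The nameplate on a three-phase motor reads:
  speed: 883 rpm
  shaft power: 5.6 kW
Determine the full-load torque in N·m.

ω = 2π × 883/60 = 92.47 rad/s
τ = P/ω = 5600/92.47 = 60.6 N·m

60.6 N·m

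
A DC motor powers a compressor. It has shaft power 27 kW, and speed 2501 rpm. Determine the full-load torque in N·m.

ω = 2π × 2501/60 = 261.9 rad/s
τ = P/ω = 27000/261.9 = 103 N·m

103 N·m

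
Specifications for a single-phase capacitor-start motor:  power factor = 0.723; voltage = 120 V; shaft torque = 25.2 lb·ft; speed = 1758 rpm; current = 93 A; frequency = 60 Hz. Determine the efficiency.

78.0 %

τ = 25.2 lb·ft × 1.356 = 34.17 N·m
ω = 2π × 1758/60 = 184.1 rad/s; P_out = τω = 34.17 × 184.1 = 6291 W
P_in = V·I·cosφ = 120 × 93 × 0.723 = 8069 W
η = P_out / P_in = 6291 / 8069 = 0.780 = 78.0%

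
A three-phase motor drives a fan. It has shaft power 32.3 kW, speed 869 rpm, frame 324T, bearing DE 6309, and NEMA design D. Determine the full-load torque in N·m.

ω = 2π × 869/60 = 91 rad/s
τ = P/ω = 32300/91 = 355 N·m

355 N·m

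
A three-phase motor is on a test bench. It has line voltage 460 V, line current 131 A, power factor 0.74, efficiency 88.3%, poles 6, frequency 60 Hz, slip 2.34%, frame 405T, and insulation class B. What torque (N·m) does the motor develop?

P_in = √3·V·I·cosφ = 1.732 × 460 × 131 × 0.74 = 77234 W
P_out = η·P_in = 0.883 × 77234 = 68198 W
n_s = 120×60/6 = 1200 rpm; n = 1200×(1−0.0234) = 1172 rpm
ω = 2π×1172/60 = 122.7 rad/s
τ = P_out/ω = 68198/122.7 = 556 N·m

556 N·m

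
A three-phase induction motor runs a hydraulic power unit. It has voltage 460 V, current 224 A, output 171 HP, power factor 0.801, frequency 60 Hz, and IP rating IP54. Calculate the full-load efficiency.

89.2 %

P_out = 171 × 746 = 127566 W
P_in = √3·V_L·I_L·cosφ = 1.732 × 460 × 224 × 0.801 = 142951 W
η = P_out / P_in = 127566 / 142951 = 0.892 = 89.2%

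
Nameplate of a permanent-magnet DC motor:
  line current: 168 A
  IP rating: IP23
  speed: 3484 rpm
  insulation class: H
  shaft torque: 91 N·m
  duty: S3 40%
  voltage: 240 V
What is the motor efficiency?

82.3 %

ω = 2π × 3484/60 = 364.8 rad/s; P_out = τω = 91 × 364.8 = 33197 W
P_in = V·I = 240 × 168 = 40320 W
η = P_out / P_in = 33197 / 40320 = 0.823 = 82.3%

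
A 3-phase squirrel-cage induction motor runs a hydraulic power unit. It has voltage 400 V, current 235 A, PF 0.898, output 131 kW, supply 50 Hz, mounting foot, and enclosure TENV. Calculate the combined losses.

15.2 kW

P_in = √3·V·I·cosφ = 1.732×400×235×0.898 = 146202 W
P_out = 131000 W
Losses = P_in − P_out = 146202 − 131000 = 15202 W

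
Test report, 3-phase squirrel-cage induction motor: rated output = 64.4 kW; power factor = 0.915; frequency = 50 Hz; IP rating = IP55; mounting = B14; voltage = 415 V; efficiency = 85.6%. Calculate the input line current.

P_out = 64.4 kW = 64400 W
P_in = P_out / η = 64400 / 0.856 = 75234 W
I_L = P_in / (√3·V_L·cosφ) = 75234 / (1.732 × 415 × 0.915) = 114 A

114 A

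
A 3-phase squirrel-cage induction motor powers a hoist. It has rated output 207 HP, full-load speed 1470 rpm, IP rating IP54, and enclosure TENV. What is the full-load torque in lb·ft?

P_out = 207 × 746 = 154422 W
ω = 2π × 1470/60 = 153.9 rad/s
τ = P_out/ω = 154422/153.9 = 1003 N·m
In lb·ft: 1003/1.356 = 740 lb·ft

740 lb·ft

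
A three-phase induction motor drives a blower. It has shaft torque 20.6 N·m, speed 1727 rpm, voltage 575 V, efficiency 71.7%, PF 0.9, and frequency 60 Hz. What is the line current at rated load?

5.8 A

ω = 2π×1727/60 = 180.9 rad/s; P_out = τω = 20.6 × 180.9 = 3727 W
P_in = P_out / η = 3727 / 0.717 = 5198 W
I_L = P_in / (√3·V_L·cosφ) = 5198 / (1.732 × 575 × 0.9) = 5.8 A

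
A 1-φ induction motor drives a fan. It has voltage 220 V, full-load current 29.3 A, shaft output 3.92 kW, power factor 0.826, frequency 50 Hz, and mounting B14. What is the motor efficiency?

P_out = 3.92 kW = 3920 W
P_in = V·I·cosφ = 220 × 29.3 × 0.826 = 5324 W
η = P_out / P_in = 3920 / 5324 = 0.736 = 73.6%

73.6 %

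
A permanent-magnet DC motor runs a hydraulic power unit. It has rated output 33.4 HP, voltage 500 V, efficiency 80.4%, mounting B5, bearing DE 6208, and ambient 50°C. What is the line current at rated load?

P_out = 33.4 × 746 = 24916 W
P_in = P_out / η = 24916 / 0.804 = 30990 W
I = P_in / V = 30990 / 500 = 62 A

62 A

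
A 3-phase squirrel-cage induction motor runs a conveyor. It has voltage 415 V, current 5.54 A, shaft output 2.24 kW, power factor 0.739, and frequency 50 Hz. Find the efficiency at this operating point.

P_out = 2.24 kW = 2240 W
P_in = √3·V_L·I_L·cosφ = 1.732 × 415 × 5.54 × 0.739 = 2943 W
η = P_out / P_in = 2240 / 2943 = 0.761 = 76.1%

76.1 %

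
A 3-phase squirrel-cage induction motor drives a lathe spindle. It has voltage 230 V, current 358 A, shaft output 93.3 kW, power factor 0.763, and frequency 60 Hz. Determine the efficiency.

85.7 %

P_out = 93.3 kW = 93300 W
P_in = √3·V_L·I_L·cosφ = 1.732 × 230 × 358 × 0.763 = 108814 W
η = P_out / P_in = 93300 / 108814 = 0.857 = 85.7%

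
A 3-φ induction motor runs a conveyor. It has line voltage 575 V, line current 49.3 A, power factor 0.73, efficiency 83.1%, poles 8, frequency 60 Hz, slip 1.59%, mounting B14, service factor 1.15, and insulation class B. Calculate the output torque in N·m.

321 N·m

P_in = √3·V·I·cosφ = 1.732 × 575 × 49.3 × 0.73 = 35841 W
P_out = η·P_in = 0.831 × 35841 = 29784 W
n_s = 120×60/8 = 900 rpm; n = 900×(1−0.0159) = 886 rpm
ω = 2π×886/60 = 92.78 rad/s
τ = P_out/ω = 29784/92.78 = 321 N·m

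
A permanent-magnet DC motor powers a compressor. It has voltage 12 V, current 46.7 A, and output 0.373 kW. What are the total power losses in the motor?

187 W

P_in = V·I = 12×46.7 = 560 W
P_out = 373 W
Losses = P_in − P_out = 560 − 373 = 187 W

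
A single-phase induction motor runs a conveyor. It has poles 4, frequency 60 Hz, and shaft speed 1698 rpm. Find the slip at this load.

n_s = 120f/p = 120×60/4 = 1800 rpm
s = (n_s − n)/n_s = (1800 − 1698)/1800 = 0.0567

5.67 %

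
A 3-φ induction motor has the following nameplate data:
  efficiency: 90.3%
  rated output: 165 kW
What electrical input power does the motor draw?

183 kW

P_out = 165000 W
P_in = P_out/η = 165000/0.903 = 182724 W = 183 kW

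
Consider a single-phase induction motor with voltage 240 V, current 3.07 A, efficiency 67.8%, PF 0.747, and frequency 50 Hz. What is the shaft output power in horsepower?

P_in = V·I·cosφ = 240 × 3.07 × 0.747 = 550 W
P_out = η·P_in = 0.678 × 550 = 373 W
= 373/746 = 0.5 HP

0.5 HP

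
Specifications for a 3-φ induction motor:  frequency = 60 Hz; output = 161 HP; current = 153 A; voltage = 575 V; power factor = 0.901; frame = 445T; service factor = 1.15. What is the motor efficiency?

P_out = 161 × 746 = 120106 W
P_in = √3·V_L·I_L·cosφ = 1.732 × 575 × 153 × 0.901 = 137288 W
η = P_out / P_in = 120106 / 137288 = 0.875 = 87.5%

87.5 %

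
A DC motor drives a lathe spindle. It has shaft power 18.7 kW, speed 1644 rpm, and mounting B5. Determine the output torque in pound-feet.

80.1 lb·ft

ω = 2π × 1644/60 = 172.2 rad/s
τ = P/ω = 18700/172.2 = 108.6 N·m
In lb·ft: 108.6/1.356 = 80.1 lb·ft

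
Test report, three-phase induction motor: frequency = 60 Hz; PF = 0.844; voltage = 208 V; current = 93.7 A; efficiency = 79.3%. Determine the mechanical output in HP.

30.3 HP

P_in = √3·V·I·cosφ = 1.732 × 208 × 93.7 × 0.844 = 28490 W
P_out = η·P_in = 0.793 × 28490 = 22593 W
= 22593/746 = 30.3 HP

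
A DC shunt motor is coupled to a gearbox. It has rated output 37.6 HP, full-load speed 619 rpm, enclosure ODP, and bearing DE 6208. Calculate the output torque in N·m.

P_out = 37.6 × 746 = 28050 W
ω = 2π × 619/60 = 64.82 rad/s
τ = P_out/ω = 28050/64.82 = 433 N·m

433 N·m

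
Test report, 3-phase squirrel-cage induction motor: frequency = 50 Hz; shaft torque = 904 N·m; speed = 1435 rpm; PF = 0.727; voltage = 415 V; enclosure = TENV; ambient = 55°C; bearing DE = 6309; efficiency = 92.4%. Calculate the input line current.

281 A

ω = 2π×1435/60 = 150.3 rad/s; P_out = τω = 904 × 150.3 = 135871 W
P_in = P_out / η = 135871 / 0.924 = 147047 W
I_L = P_in / (√3·V_L·cosφ) = 147047 / (1.732 × 415 × 0.727) = 281 A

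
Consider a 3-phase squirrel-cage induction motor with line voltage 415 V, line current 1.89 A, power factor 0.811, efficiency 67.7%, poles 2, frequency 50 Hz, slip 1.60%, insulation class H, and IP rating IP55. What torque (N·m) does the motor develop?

P_in = √3·V·I·cosφ = 1.732 × 415 × 1.89 × 0.811 = 1102 W
P_out = η·P_in = 0.677 × 1102 = 746 W
n_s = 120×50/2 = 3000 rpm; n = 3000×(1−0.016) = 2952 rpm
ω = 2π×2952/60 = 309.1 rad/s
τ = P_out/ω = 746/309.1 = 2.41 N·m

2.41 N·m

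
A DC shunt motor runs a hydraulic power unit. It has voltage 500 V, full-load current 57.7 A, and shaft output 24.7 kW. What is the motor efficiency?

85.6 %

P_out = 24.7 kW = 24700 W
P_in = V·I = 500 × 57.7 = 28850 W
η = P_out / P_in = 24700 / 28850 = 0.856 = 85.6%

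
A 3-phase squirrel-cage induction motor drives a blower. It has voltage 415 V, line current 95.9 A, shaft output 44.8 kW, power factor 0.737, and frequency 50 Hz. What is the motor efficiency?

P_out = 44.8 kW = 44800 W
P_in = √3·V_L·I_L·cosφ = 1.732 × 415 × 95.9 × 0.737 = 50802 W
η = P_out / P_in = 44800 / 50802 = 0.882 = 88.2%

88.2 %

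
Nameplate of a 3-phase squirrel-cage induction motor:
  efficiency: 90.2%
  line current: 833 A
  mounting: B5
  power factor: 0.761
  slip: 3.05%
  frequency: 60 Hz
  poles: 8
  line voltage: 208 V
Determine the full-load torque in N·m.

P_in = √3·V·I·cosφ = 1.732 × 208 × 833 × 0.761 = 228371 W
P_out = η·P_in = 0.902 × 228371 = 205991 W
n_s = 120×60/8 = 900 rpm; n = 900×(1−0.0305) = 873 rpm
ω = 2π×873/60 = 91.42 rad/s
τ = P_out/ω = 205991/91.42 = 2250 N·m

2250 N·m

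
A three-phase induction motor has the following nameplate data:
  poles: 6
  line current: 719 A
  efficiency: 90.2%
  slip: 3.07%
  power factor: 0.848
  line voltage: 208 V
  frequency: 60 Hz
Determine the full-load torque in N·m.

P_in = √3·V·I·cosφ = 1.732 × 208 × 719 × 0.848 = 219652 W
P_out = η·P_in = 0.902 × 219652 = 198126 W
n_s = 120×60/6 = 1200 rpm; n = 1200×(1−0.0307) = 1163 rpm
ω = 2π×1163/60 = 121.8 rad/s
τ = P_out/ω = 198126/121.8 = 1630 N·m

1630 N·m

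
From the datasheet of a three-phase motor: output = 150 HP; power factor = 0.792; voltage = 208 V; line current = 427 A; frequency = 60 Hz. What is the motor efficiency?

P_out = 150 × 746 = 111900 W
P_in = √3·V_L·I_L·cosφ = 1.732 × 208 × 427 × 0.792 = 121833 W
η = P_out / P_in = 111900 / 121833 = 0.918 = 91.8%

91.8 %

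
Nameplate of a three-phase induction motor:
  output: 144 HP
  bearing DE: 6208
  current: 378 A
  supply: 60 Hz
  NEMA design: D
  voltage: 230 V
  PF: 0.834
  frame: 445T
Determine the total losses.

P_in = √3·V·I·cosφ = 1.732×230×378×0.834 = 125584 W
P_out = 144×746 = 107424 W
Losses = P_in − P_out = 125584 − 107424 = 18160 W

18200 W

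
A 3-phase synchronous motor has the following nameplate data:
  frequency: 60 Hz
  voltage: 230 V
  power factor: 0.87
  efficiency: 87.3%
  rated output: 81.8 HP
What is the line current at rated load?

202 A

P_out = 81.8 × 746 = 61023 W
P_in = P_out / η = 61023 / 0.873 = 69900 W
I_L = P_in / (√3·V_L·cosφ) = 69900 / (1.732 × 230 × 0.87) = 202 A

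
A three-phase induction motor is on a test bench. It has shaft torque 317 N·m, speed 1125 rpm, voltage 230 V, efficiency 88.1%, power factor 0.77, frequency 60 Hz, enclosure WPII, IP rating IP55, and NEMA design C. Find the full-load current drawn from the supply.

ω = 2π×1125/60 = 117.8 rad/s; P_out = τω = 317 × 117.8 = 37343 W
P_in = P_out / η = 37343 / 0.881 = 42387 W
I_L = P_in / (√3·V_L·cosφ) = 42387 / (1.732 × 230 × 0.77) = 138 A

138 A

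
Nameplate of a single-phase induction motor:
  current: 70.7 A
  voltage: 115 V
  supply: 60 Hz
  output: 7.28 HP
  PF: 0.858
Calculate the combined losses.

1550 W

P_in = V·I·cosφ = 115×70.7×0.858 = 6976 W
P_out = 7.28×746 = 5431 W
Losses = P_in − P_out = 6976 − 5431 = 1545 W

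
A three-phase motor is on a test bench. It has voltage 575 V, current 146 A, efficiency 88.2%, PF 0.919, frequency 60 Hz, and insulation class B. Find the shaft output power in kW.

P_in = √3·V·I·cosφ = 1.732 × 575 × 146 × 0.919 = 133624 W
P_out = η·P_in = 0.882 × 133624 = 117856 W

118 kW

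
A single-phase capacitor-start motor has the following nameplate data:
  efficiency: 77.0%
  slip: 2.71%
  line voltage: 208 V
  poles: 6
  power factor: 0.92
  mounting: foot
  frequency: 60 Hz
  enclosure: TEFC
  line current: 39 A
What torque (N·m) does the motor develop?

47 N·m

P_in = V·I·cosφ = 208 × 39 × 0.92 = 7463 W
P_out = η·P_in = 0.77 × 7463 = 5747 W
n_s = 120×60/6 = 1200 rpm; n = 1200×(1−0.0271) = 1167 rpm
ω = 2π×1167/60 = 122.2 rad/s
τ = P_out/ω = 5747/122.2 = 47 N·m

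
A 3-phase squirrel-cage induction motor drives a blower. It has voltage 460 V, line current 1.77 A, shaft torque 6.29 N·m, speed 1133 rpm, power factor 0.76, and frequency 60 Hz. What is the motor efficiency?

69.6 %

ω = 2π × 1133/60 = 118.6 rad/s; P_out = τω = 6.29 × 118.6 = 746 W
P_in = √3·V_L·I_L·cosφ = 1.732 × 460 × 1.77 × 0.76 = 1072 W
η = P_out / P_in = 746 / 1072 = 0.696 = 69.6%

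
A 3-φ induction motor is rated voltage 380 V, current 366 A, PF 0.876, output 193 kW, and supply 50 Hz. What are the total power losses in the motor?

P_in = √3·V·I·cosφ = 1.732×380×366×0.876 = 211017 W
P_out = 193000 W
Losses = P_in − P_out = 211017 − 193000 = 18017 W

18 kW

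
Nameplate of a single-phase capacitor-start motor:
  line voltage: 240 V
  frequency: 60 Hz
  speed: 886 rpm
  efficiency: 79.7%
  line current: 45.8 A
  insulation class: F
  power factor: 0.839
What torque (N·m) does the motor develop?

P_in = V·I·cosφ = 240 × 45.8 × 0.839 = 9222 W
P_out = η·P_in = 0.797 × 9222 = 7350 W
n = 886 rpm
ω = 2π×886/60 = 92.78 rad/s
τ = P_out/ω = 7350/92.78 = 79.2 N·m

79.2 N·m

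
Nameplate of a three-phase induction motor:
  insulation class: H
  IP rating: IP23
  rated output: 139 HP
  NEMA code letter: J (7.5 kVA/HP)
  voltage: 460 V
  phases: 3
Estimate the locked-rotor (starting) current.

1310 A

S_LR = 7.5 × 139 = 1042.5 kVA
I_LR = S_LR/(√3·V_L) = 1042500/(1.732×460) = 1310 A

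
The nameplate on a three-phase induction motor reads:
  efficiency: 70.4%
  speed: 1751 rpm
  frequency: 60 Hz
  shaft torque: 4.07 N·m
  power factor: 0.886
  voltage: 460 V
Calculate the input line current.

1.5 A

ω = 2π×1751/60 = 183.4 rad/s; P_out = τω = 4.07 × 183.4 = 746 W
P_in = P_out / η = 746 / 0.704 = 1060 W
I_L = P_in / (√3·V_L·cosφ) = 1060 / (1.732 × 460 × 0.886) = 1.5 A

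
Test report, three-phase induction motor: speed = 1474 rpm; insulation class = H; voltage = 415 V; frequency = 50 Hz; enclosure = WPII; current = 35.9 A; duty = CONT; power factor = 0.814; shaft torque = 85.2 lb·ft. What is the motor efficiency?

τ = 85.2 lb·ft × 1.356 = 115.5 N·m
ω = 2π × 1474/60 = 154.4 rad/s; P_out = τω = 115.5 × 154.4 = 17833 W
P_in = √3·V_L·I_L·cosφ = 1.732 × 415 × 35.9 × 0.814 = 21005 W
η = P_out / P_in = 17833 / 21005 = 0.849 = 84.9%

84.9 %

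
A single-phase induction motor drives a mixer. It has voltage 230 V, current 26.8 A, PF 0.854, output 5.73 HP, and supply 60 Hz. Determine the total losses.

P_in = V·I·cosφ = 230×26.8×0.854 = 5264 W
P_out = 5.73×746 = 4275 W
Losses = P_in − P_out = 5264 − 4275 = 989 W

989 W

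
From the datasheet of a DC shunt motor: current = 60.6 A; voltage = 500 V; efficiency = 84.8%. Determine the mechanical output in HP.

34.4 HP

P_in = V·I = 500 × 60.6 = 30300 W
P_out = η·P_in = 0.848 × 30300 = 25694 W
= 25694/746 = 34.4 HP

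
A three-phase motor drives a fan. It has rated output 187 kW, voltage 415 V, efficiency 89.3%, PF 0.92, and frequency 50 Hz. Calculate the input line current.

317 A

P_out = 187 kW = 187000 W
P_in = P_out / η = 187000 / 0.893 = 209406 W
I_L = P_in / (√3·V_L·cosφ) = 209406 / (1.732 × 415 × 0.92) = 317 A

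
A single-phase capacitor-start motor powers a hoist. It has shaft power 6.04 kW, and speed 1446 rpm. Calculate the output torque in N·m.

ω = 2π × 1446/60 = 151.4 rad/s
τ = P/ω = 6040/151.4 = 39.9 N·m

39.9 N·m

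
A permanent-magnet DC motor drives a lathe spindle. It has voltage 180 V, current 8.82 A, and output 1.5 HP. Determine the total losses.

469 W

P_in = V·I = 180×8.82 = 1588 W
P_out = 1.5×746 = 1119 W
Losses = P_in − P_out = 1588 − 1119 = 469 W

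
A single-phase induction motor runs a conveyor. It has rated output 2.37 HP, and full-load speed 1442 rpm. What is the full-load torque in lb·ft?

P_out = 2.37 × 746 = 1768 W
ω = 2π × 1442/60 = 151 rad/s
τ = P_out/ω = 1768/151 = 11.71 N·m
In lb·ft: 11.71/1.356 = 8.64 lb·ft

8.64 lb·ft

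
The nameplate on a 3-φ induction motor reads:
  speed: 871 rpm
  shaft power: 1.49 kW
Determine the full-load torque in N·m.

16.3 N·m

ω = 2π × 871/60 = 91.21 rad/s
τ = P/ω = 1490/91.21 = 16.3 N·m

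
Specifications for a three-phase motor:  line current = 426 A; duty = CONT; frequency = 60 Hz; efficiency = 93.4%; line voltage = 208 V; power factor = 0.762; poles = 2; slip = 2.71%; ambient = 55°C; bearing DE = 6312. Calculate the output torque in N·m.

298 N·m

P_in = √3·V·I·cosφ = 1.732 × 208 × 426 × 0.762 = 116943 W
P_out = η·P_in = 0.934 × 116943 = 109225 W
n_s = 120×60/2 = 3600 rpm; n = 3600×(1−0.0271) = 3502 rpm
ω = 2π×3502/60 = 366.7 rad/s
τ = P_out/ω = 109225/366.7 = 298 N·m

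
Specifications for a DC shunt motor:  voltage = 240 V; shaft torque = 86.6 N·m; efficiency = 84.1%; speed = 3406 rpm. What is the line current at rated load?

153 A

ω = 2π×3406/60 = 356.7 rad/s; P_out = τω = 86.6 × 356.7 = 30890 W
P_in = P_out / η = 30890 / 0.841 = 36730 W
I = P_in / V = 36730 / 240 = 153 A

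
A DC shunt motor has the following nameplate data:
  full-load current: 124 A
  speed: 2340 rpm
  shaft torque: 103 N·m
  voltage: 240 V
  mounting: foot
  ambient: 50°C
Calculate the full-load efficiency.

84.8 %

ω = 2π × 2340/60 = 245 rad/s; P_out = τω = 103 × 245 = 25235 W
P_in = V·I = 240 × 124 = 29760 W
η = P_out / P_in = 25235 / 29760 = 0.848 = 84.8%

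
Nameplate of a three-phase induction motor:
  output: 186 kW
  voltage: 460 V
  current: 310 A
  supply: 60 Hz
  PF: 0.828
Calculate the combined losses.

P_in = √3·V·I·cosφ = 1.732×460×310×0.828 = 204502 W
P_out = 186000 W
Losses = P_in − P_out = 204502 − 186000 = 18502 W

18500 W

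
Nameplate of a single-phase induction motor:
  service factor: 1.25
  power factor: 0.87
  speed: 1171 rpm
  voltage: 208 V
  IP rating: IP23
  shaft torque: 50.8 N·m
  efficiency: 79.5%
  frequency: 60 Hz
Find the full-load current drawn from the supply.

43.3 A

ω = 2π×1171/60 = 122.6 rad/s; P_out = τω = 50.8 × 122.6 = 6228 W
P_in = P_out / η = 6228 / 0.795 = 7834 W
I = P_in / (V·cosφ) = 7834 / (208 × 0.87) = 43.3 A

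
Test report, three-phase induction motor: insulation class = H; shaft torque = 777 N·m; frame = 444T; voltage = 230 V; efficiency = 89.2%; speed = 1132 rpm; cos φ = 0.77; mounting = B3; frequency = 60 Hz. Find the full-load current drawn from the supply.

337 A

ω = 2π×1132/60 = 118.5 rad/s; P_out = τω = 777 × 118.5 = 92075 W
P_in = P_out / η = 92075 / 0.892 = 103223 W
I_L = P_in / (√3·V_L·cosφ) = 103223 / (1.732 × 230 × 0.77) = 337 A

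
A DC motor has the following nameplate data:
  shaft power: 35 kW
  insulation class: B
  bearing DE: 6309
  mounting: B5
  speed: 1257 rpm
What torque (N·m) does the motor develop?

266 N·m

ω = 2π × 1257/60 = 131.6 rad/s
τ = P/ω = 35000/131.6 = 266 N·m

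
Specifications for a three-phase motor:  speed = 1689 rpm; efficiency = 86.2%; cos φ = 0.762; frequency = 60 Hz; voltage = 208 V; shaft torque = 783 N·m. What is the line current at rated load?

ω = 2π×1689/60 = 176.9 rad/s; P_out = τω = 783 × 176.9 = 138513 W
P_in = P_out / η = 138513 / 0.862 = 160688 W
I_L = P_in / (√3·V_L·cosφ) = 160688 / (1.732 × 208 × 0.762) = 585 A

585 A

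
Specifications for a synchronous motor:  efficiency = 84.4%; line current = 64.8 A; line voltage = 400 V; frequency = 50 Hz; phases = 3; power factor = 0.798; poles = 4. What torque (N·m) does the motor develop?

192 N·m

P_in = √3·V·I·cosφ = 1.732 × 400 × 64.8 × 0.798 = 35825 W
P_out = η·P_in = 0.844 × 35825 = 30236 W
n = n_s = 120×50/4 = 1500 rpm (synchronous)
ω = 2π×1500/60 = 157.1 rad/s
τ = P_out/ω = 30236/157.1 = 192 N·m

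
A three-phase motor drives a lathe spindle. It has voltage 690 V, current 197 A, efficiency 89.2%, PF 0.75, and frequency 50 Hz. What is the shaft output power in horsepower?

P_in = √3·V·I·cosφ = 1.732 × 690 × 197 × 0.75 = 176573 W
P_out = η·P_in = 0.892 × 176573 = 157503 W
= 157503/746 = 211 HP

211 HP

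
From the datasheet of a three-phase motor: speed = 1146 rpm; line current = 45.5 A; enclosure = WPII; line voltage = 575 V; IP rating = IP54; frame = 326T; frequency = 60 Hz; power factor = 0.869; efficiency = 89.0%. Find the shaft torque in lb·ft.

P_in = √3·V·I·cosφ = 1.732 × 575 × 45.5 × 0.869 = 39377 W
P_out = η·P_in = 0.89 × 39377 = 35046 W
n = 1146 rpm
ω = 2π×1146/60 = 120 rad/s
τ = P_out/ω = 35046/120 = 292.1 N·m
In lb·ft: 292.1/1.356 = 215 lb·ft

215 lb·ft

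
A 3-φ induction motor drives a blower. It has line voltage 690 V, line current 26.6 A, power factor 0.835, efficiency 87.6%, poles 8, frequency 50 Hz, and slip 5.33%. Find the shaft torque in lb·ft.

231 lb·ft

P_in = √3·V·I·cosφ = 1.732 × 690 × 26.6 × 0.835 = 26544 W
P_out = η·P_in = 0.876 × 26544 = 23253 W
n_s = 120×50/8 = 750 rpm; n = 750×(1−0.0533) = 710 rpm
ω = 2π×710/60 = 74.35 rad/s
τ = P_out/ω = 23253/74.35 = 312.8 N·m
In lb·ft: 312.8/1.356 = 231 lb·ft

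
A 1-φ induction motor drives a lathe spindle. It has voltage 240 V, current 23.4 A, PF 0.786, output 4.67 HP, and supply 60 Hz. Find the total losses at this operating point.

930 W

P_in = V·I·cosφ = 240×23.4×0.786 = 4414 W
P_out = 4.67×746 = 3484 W
Losses = P_in − P_out = 4414 − 3484 = 930 W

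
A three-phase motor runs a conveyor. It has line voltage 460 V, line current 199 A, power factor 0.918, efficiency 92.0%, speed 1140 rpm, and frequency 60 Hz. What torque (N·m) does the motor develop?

P_in = √3·V·I·cosφ = 1.732 × 460 × 199 × 0.918 = 145546 W
P_out = η·P_in = 0.92 × 145546 = 133902 W
n = 1140 rpm
ω = 2π×1140/60 = 119.4 rad/s
τ = P_out/ω = 133902/119.4 = 1120 N·m

1120 N·m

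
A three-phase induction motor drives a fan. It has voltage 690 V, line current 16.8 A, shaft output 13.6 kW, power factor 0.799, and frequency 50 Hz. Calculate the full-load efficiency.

P_out = 13.6 kW = 13600 W
P_in = √3·V_L·I_L·cosφ = 1.732 × 690 × 16.8 × 0.799 = 16042 W
η = P_out / P_in = 13600 / 16042 = 0.848 = 84.8%

84.8 %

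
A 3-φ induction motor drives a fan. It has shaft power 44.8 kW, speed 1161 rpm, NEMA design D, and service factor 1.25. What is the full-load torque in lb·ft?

272 lb·ft

ω = 2π × 1161/60 = 121.6 rad/s
τ = P/ω = 44800/121.6 = 368.4 N·m
In lb·ft: 368.4/1.356 = 272 lb·ft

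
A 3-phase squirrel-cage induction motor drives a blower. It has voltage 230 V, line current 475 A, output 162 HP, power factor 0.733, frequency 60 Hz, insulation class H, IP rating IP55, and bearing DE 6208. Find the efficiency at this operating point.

87.1 %

P_out = 162 × 746 = 120852 W
P_in = √3·V_L·I_L·cosφ = 1.732 × 230 × 475 × 0.733 = 138699 W
η = P_out / P_in = 120852 / 138699 = 0.871 = 87.1%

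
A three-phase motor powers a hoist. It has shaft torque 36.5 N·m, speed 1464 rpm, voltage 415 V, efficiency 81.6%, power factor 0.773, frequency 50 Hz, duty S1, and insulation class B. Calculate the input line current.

ω = 2π×1464/60 = 153.3 rad/s; P_out = τω = 36.5 × 153.3 = 5595 W
P_in = P_out / η = 5595 / 0.816 = 6857 W
I_L = P_in / (√3·V_L·cosφ) = 6857 / (1.732 × 415 × 0.773) = 12.3 A

12.3 A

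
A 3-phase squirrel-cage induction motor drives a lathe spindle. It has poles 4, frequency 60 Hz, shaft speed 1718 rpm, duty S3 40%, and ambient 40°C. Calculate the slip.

4.56 %

n_s = 120f/p = 120×60/4 = 1800 rpm
s = (n_s − n)/n_s = (1800 − 1718)/1800 = 0.0456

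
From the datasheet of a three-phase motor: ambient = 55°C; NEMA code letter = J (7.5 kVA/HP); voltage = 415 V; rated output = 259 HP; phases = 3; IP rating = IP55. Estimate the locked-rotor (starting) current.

2700 A

S_LR = 7.5 × 259 = 1942.5 kVA
I_LR = S_LR/(√3·V_L) = 1942500/(1.732×415) = 2700 A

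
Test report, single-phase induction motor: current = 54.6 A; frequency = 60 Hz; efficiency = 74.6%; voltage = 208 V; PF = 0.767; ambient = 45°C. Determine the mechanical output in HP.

P_in = V·I·cosφ = 208 × 54.6 × 0.767 = 8711 W
P_out = η·P_in = 0.746 × 8711 = 6498 W
= 6498/746 = 8.71 HP

8.71 HP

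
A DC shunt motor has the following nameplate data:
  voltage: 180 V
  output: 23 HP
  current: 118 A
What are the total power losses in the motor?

4080 W

P_in = V·I = 180×118 = 21240 W
P_out = 23×746 = 17158 W
Losses = P_in − P_out = 21240 − 17158 = 4082 W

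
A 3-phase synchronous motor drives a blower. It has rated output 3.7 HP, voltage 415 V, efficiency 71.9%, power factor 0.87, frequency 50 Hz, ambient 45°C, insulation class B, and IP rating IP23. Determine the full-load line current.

6.14 A

P_out = 3.7 × 746 = 2760 W
P_in = P_out / η = 2760 / 0.719 = 3839 W
I_L = P_in / (√3·V_L·cosφ) = 3839 / (1.732 × 415 × 0.87) = 6.14 A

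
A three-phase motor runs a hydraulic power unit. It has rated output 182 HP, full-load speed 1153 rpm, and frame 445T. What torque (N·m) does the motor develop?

1120 N·m

P_out = 182 × 746 = 135772 W
ω = 2π × 1153/60 = 120.7 rad/s
τ = P_out/ω = 135772/120.7 = 1120 N·m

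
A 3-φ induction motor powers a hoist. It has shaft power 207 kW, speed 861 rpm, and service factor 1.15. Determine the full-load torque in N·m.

ω = 2π × 861/60 = 90.16 rad/s
τ = P/ω = 207000/90.16 = 2300 N·m

2300 N·m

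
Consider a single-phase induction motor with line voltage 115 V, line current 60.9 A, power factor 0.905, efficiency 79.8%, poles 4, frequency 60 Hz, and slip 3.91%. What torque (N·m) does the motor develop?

27.9 N·m

P_in = V·I·cosφ = 115 × 60.9 × 0.905 = 6338 W
P_out = η·P_in = 0.798 × 6338 = 5058 W
n_s = 120×60/4 = 1800 rpm; n = 1800×(1−0.0391) = 1730 rpm
ω = 2π×1730/60 = 181.2 rad/s
τ = P_out/ω = 5058/181.2 = 27.9 N·m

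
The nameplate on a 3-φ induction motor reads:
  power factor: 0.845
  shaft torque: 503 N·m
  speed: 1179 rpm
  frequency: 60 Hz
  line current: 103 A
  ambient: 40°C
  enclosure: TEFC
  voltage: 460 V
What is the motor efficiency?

ω = 2π × 1179/60 = 123.5 rad/s; P_out = τω = 503 × 123.5 = 62121 W
P_in = √3·V_L·I_L·cosφ = 1.732 × 460 × 103 × 0.845 = 69343 W
η = P_out / P_in = 62121 / 69343 = 0.896 = 89.6%

89.6 %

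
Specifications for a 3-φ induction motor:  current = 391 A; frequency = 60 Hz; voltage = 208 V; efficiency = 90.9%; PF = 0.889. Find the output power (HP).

153 HP

P_in = √3·V·I·cosφ = 1.732 × 208 × 391 × 0.889 = 125225 W
P_out = η·P_in = 0.909 × 125225 = 113830 W
= 113830/746 = 153 HP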